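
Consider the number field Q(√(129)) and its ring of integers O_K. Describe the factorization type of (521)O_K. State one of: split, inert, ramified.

d = 129 ≡ 1 (mod 4), so O_K = ℤ[(1+√129)/2] and disc(K) = d = 129.
521 ∤ 129, so 521 is unramified.
Euler's criterion: 129^260 mod 521 = 1. Thus (129|521) = 1.
(129/521) = 1, so 521 splits.

split — (521) = 𝔭₁𝔭₂ with 𝔭₁ ≠ 𝔭₂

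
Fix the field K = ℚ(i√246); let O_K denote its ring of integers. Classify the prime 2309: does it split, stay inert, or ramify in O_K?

Since -246 ≢ 1 mod 4, the ring of integers is ℤ[√-246] with discriminant 4·(-246) = -984.
Since gcd(2309, -984) = 1 the prime 2309 does not ramify.
(-246/2309) = 2063^1154 mod 2309 = 2308, giving Legendre symbol -1.
d is a non-residue mod p, hence 2309 remains inert in O_K.

inert — (2309) stays prime in O_K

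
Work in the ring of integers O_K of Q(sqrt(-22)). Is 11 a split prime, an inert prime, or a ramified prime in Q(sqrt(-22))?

11 is ramified

d = -22 ≡ 2 (mod 4), so O_K = ℤ[√-22] and disc(K) = 4d = -88.
disc(K) = -88 = 11·(-8), so p = 11 is ramified.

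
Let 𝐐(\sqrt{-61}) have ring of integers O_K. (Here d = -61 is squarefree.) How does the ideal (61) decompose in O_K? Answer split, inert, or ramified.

Since -61 ≢ 1 mod 4, the ring of integers is ℤ[√-61] with discriminant 4·(-61) = -244.
61 divides disc(K) = -244, so 61 ramifies.

ramified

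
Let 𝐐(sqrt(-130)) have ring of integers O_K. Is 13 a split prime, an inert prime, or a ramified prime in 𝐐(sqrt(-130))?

d = -130 ≡ 2 (mod 4), so O_K = ℤ[√-130] and disc(K) = 4d = -520.
disc(K) = -520 = 13·(-40), so p = 13 is ramified.

13 is ramified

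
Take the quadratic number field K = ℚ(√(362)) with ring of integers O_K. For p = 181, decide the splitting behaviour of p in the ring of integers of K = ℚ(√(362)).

d = 362 ≡ 2 (mod 4), so O_K = ℤ[√362] and disc(K) = 4d = 1448.
Ramification test: 181 | 1448. The prime 181 ramifies in K.

ramifies in O_K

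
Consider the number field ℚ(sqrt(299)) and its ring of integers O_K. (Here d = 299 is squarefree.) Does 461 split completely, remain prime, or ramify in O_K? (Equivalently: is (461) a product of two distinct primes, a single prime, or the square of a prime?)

p is inert

Since 299 ≢ 1 mod 4, the ring of integers is ℤ[√299] with discriminant 4·299 = 1196.
disc(K) = 1196 is not divisible by 461; 461 is unramified.
(299/461) = 299^230 mod 461 = 460, giving Legendre symbol -1.
Legendre symbol -1 ⇒ 461 is inert.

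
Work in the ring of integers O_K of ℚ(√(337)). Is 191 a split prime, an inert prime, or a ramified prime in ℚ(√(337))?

191 remains inert

Since 337 ≡ 1 mod 4, the ring of integers is ℤ[(1+√337)/2] with discriminant 337.
disc(K) = 337 is not divisible by 191; 191 is unramified.
(337/191) = 146^95 mod 191 = 190, giving Legendre symbol -1.
d is a non-residue mod p, hence 191 remains inert in O_K.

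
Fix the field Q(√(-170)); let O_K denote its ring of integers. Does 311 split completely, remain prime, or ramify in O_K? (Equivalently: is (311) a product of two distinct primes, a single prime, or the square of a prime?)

splits completely

Since -170 ≢ 1 mod 4, the ring of integers is ℤ[√-170] with discriminant 4·(-170) = -680.
311 ∤ -680, so 311 is unramified.
Euler's criterion: (-170)^155 mod 311 = 1. Thus (-170|311) = 1.
Legendre symbol 1 ⇒ 311 is split.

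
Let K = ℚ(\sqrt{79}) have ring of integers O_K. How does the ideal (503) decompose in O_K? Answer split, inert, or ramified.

d = 79 ≡ 3 (mod 4), so O_K = ℤ[√79] and disc(K) = 4d = 316.
503 ∤ 316, so 503 is unramified.
Legendre symbol by Euler's criterion: (79/503) ≡ 79^251 ≡ 1 (mod 503), i.e. (79/503) = 1.
(79/503) = 1, so 503 splits.

p splits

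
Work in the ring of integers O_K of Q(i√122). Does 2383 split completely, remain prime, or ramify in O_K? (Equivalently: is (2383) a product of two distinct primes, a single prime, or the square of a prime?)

inert — (2383) stays prime in O_K

d = -122 ≡ 2 (mod 4), so O_K = ℤ[√-122] and disc(K) = 4d = -488.
Since gcd(2383, -488) = 1 the prime 2383 does not ramify.
Legendre symbol by Euler's criterion: (-122/2383) ≡ (-122)^1191 ≡ 2382 (mod 2383), i.e. (-122/2383) = -1.
(-122/2383) = -1, so 2383 is inert.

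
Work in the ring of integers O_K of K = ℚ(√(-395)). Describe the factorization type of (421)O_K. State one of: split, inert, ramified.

Since -395 ≡ 1 mod 4, the ring of integers is ℤ[(1+√-395)/2] with discriminant -395.
disc(K) = -395 is not divisible by 421; 421 is unramified.
Euler's criterion: (-395)^210 mod 421 = 1. Thus (-395|421) = 1.
d is a quadratic residue mod p, hence 421 splits in O_K.

split — (421) = 𝔭₁𝔭₂ with 𝔭₁ ≠ 𝔭₂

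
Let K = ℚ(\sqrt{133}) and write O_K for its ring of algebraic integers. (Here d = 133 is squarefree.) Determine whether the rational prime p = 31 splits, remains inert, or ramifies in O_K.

d = 133 ≡ 1 (mod 4), so O_K = ℤ[(1+√133)/2] and disc(K) = d = 133.
Since gcd(31, 133) = 1 the prime 31 does not ramify.
Euler's criterion: 133^15 mod 31 = 1. Thus (133|31) = 1.
(133/31) = 1, so 31 splits.

split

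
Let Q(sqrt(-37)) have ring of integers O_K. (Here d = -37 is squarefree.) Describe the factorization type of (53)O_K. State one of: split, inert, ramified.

splits completely

Since -37 ≢ 1 mod 4, the ring of integers is ℤ[√-37] with discriminant 4·(-37) = -148.
Since gcd(53, -148) = 1 the prime 53 does not ramify.
Compute (-37/53) via Euler: 16^((53-1)/2) mod 53 = 1, so (-37/53) = 1.
Legendre symbol 1 ⇒ 53 is split.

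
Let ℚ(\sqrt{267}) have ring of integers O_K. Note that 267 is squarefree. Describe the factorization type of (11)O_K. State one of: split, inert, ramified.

splits completely

267 mod 4 = 3, hence disc K = 4·267 = 1068 and O_K = ℤ[√267].
Since gcd(11, 1068) = 1 the prime 11 does not ramify.
(267/11) = 3^5 mod 11 = 1, giving Legendre symbol 1.
d is a quadratic residue mod p, hence 11 splits in O_K.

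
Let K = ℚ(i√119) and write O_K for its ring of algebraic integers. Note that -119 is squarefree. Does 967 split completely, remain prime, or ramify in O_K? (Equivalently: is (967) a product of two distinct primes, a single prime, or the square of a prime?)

-119 mod 4 = 1, hence disc K = -119 and O_K = ℤ[(1+√-119)/2].
disc(K) = -119 is not divisible by 967; 967 is unramified.
Euler's criterion: (-119)^483 mod 967 = 1. Thus (-119|967) = 1.
d is a quadratic residue mod p, hence 967 splits in O_K.

split — (967) = 𝔭₁𝔭₂ with 𝔭₁ ≠ 𝔭₂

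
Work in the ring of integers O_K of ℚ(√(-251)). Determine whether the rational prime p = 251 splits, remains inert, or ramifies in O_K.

-251 mod 4 = 1, hence disc K = -251 and O_K = ℤ[(1+√-251)/2].
Ramification test: 251 | -251. The prime 251 ramifies in K.

ramified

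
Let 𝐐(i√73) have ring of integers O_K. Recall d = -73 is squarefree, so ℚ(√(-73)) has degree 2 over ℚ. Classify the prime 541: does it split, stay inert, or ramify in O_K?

541 remains inert

-73 mod 4 = 3, hence disc K = 4·(-73) = -292 and O_K = ℤ[√-73].
disc(K) = -292 is not divisible by 541; 541 is unramified.
(-73/541) = 468^270 mod 541 = 540, giving Legendre symbol -1.
Legendre symbol -1 ⇒ 541 is inert.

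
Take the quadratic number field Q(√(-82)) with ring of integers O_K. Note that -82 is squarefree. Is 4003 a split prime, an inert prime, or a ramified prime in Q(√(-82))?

4003 remains inert

-82 mod 4 = 2, hence disc K = 4·(-82) = -328 and O_K = ℤ[√-82].
4003 ∤ -328, so 4003 is unramified.
(-82/4003) = 3921^2001 mod 4003 = 4002, giving Legendre symbol -1.
d is a non-residue mod p, hence 4003 remains inert in O_K.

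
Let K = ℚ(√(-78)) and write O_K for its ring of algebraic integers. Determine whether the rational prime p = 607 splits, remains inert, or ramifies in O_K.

split — (607) = 𝔭₁𝔭₂ with 𝔭₁ ≠ 𝔭₂

Since -78 ≢ 1 mod 4, the ring of integers is ℤ[√-78] with discriminant 4·(-78) = -312.
Since gcd(607, -312) = 1 the prime 607 does not ramify.
Legendre symbol by Euler's criterion: (-78/607) ≡ (-78)^303 ≡ 1 (mod 607), i.e. (-78/607) = 1.
d is a quadratic residue mod p, hence 607 splits in O_K.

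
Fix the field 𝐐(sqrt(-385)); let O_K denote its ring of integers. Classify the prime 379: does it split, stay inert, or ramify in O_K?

-385 mod 4 = 3, hence disc K = 4·(-385) = -1540 and O_K = ℤ[√-385].
Since gcd(379, -1540) = 1 the prime 379 does not ramify.
Euler's criterion: (-385)^189 mod 379 = 378. Thus (-385|379) = -1.
(-385/379) = -1, so 379 is inert.

remains prime (inert)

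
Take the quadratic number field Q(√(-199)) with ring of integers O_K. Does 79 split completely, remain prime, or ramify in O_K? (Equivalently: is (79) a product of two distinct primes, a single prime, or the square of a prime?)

-199 mod 4 = 1, hence disc K = -199 and O_K = ℤ[(1+√-199)/2].
Since gcd(79, -199) = 1 the prime 79 does not ramify.
Euler's criterion: (-199)^39 mod 79 = 1. Thus (-199|79) = 1.
Legendre symbol 1 ⇒ 79 is split.

splits completely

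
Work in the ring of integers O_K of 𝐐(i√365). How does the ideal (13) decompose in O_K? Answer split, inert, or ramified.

split

d = -365 ≡ 3 (mod 4), so O_K = ℤ[√-365] and disc(K) = 4d = -1460.
Since gcd(13, -1460) = 1 the prime 13 does not ramify.
Legendre symbol by Euler's criterion: (-365/13) ≡ (-365)^6 ≡ 1 (mod 13), i.e. (-365/13) = 1.
Legendre symbol 1 ⇒ 13 is split.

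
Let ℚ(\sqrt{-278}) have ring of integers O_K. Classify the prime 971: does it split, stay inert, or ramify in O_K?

-278 mod 4 = 2, hence disc K = 4·(-278) = -1112 and O_K = ℤ[√-278].
disc(K) = -1112 is not divisible by 971; 971 is unramified.
(-278/971) = 693^485 mod 971 = 970, giving Legendre symbol -1.
d is a non-residue mod p, hence 971 remains inert in O_K.

inert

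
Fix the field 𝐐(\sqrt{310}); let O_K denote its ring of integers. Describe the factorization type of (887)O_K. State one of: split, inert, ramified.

310 mod 4 = 2, hence disc K = 4·310 = 1240 and O_K = ℤ[√310].
disc(K) = 1240 is not divisible by 887; 887 is unramified.
Compute (310/887) via Euler: 310^((887-1)/2) mod 887 = 1, so (310/887) = 1.
d is a quadratic residue mod p, hence 887 splits in O_K.

887 splits in O_K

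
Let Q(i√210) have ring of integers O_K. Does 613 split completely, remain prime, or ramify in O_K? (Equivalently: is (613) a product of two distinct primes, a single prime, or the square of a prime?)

d = -210 ≡ 2 (mod 4), so O_K = ℤ[√-210] and disc(K) = 4d = -840.
613 ∤ -840, so 613 is unramified.
Compute (-210/613) via Euler: 403^((613-1)/2) mod 613 = 1, so (-210/613) = 1.
(-210/613) = 1, so 613 splits.

split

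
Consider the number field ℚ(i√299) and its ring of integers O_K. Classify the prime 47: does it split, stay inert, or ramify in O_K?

inert

d = -299 ≡ 1 (mod 4), so O_K = ℤ[(1+√-299)/2] and disc(K) = d = -299.
Since gcd(47, -299) = 1 the prime 47 does not ramify.
Euler's criterion: (-299)^23 mod 47 = 46. Thus (-299|47) = -1.
(-299/47) = -1, so 47 is inert.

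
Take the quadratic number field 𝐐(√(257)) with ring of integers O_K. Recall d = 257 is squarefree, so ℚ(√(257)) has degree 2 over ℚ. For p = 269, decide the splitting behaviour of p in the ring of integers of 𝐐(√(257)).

257 mod 4 = 1, hence disc K = 257 and O_K = ℤ[(1+√257)/2].
disc(K) = 257 is not divisible by 269; 269 is unramified.
(257/269) = 257^134 mod 269 = 268, giving Legendre symbol -1.
d is a non-residue mod p, hence 269 remains inert in O_K.

inert — (269) stays prime in O_K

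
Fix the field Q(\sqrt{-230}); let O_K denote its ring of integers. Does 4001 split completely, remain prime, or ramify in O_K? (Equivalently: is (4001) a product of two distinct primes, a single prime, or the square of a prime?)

Since -230 ≢ 1 mod 4, the ring of integers is ℤ[√-230] with discriminant 4·(-230) = -920.
disc(K) = -920 is not divisible by 4001; 4001 is unramified.
(-230/4001) = 3771^2000 mod 4001 = 4000, giving Legendre symbol -1.
Legendre symbol -1 ⇒ 4001 is inert.

remains prime (inert)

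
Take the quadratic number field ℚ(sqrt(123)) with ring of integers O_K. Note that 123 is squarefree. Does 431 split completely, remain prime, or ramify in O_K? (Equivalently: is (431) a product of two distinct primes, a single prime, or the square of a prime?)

431 splits in O_K

Since 123 ≢ 1 mod 4, the ring of integers is ℤ[√123] with discriminant 4·123 = 492.
disc(K) = 492 is not divisible by 431; 431 is unramified.
Legendre symbol by Euler's criterion: (123/431) ≡ 123^215 ≡ 1 (mod 431), i.e. (123/431) = 1.
(123/431) = 1, so 431 splits.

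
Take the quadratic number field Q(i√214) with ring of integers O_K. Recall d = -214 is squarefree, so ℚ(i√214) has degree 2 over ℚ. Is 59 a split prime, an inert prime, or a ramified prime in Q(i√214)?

p splits

d = -214 ≡ 2 (mod 4), so O_K = ℤ[√-214] and disc(K) = 4d = -856.
59 ∤ -856, so 59 is unramified.
Legendre symbol by Euler's criterion: (-214/59) ≡ (-214)^29 ≡ 1 (mod 59), i.e. (-214/59) = 1.
(-214/59) = 1, so 59 splits.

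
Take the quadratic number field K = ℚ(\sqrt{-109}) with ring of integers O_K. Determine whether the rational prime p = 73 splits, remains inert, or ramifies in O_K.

split

-109 mod 4 = 3, hence disc K = 4·(-109) = -436 and O_K = ℤ[√-109].
Since gcd(73, -436) = 1 the prime 73 does not ramify.
Compute (-109/73) via Euler: 37^((73-1)/2) mod 73 = 1, so (-109/73) = 1.
d is a quadratic residue mod p, hence 73 splits in O_K.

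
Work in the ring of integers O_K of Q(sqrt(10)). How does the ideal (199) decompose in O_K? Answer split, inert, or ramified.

199 splits in O_K

d = 10 ≡ 2 (mod 4), so O_K = ℤ[√10] and disc(K) = 4d = 40.
Since gcd(199, 40) = 1 the prime 199 does not ramify.
Legendre symbol by Euler's criterion: (10/199) ≡ 10^99 ≡ 1 (mod 199), i.e. (10/199) = 1.
Legendre symbol 1 ⇒ 199 is split.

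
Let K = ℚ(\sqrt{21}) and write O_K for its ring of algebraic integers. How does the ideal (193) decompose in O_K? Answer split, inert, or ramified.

split

Since 21 ≡ 1 mod 4, the ring of integers is ℤ[(1+√21)/2] with discriminant 21.
disc(K) = 21 is not divisible by 193; 193 is unramified.
Euler's criterion: 21^96 mod 193 = 1. Thus (21|193) = 1.
Legendre symbol 1 ⇒ 193 is split.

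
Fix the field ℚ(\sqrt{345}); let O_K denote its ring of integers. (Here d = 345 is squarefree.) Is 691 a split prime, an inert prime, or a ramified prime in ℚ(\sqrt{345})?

split — (691) = 𝔭₁𝔭₂ with 𝔭₁ ≠ 𝔭₂

d = 345 ≡ 1 (mod 4), so O_K = ℤ[(1+√345)/2] and disc(K) = d = 345.
691 ∤ 345, so 691 is unramified.
Euler's criterion: 345^345 mod 691 = 1. Thus (345|691) = 1.
(345/691) = 1, so 691 splits.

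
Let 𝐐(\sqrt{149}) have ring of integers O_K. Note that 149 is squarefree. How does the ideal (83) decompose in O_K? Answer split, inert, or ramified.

83 remains inert

149 mod 4 = 1, hence disc K = 149 and O_K = ℤ[(1+√149)/2].
disc(K) = 149 is not divisible by 83; 83 is unramified.
Euler's criterion: 149^41 mod 83 = 82. Thus (149|83) = -1.
(149/83) = -1, so 83 is inert.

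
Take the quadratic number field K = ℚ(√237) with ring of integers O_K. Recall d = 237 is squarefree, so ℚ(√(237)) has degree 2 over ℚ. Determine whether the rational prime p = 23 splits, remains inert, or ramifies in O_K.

inert

Since 237 ≡ 1 mod 4, the ring of integers is ℤ[(1+√237)/2] with discriminant 237.
disc(K) = 237 is not divisible by 23; 23 is unramified.
Compute (237/23) via Euler: 7^((23-1)/2) mod 23 = 22, so (237/23) = -1.
(237/23) = -1, so 23 is inert.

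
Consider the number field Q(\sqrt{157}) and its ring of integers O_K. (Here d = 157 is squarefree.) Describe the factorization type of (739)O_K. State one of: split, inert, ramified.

Since 157 ≡ 1 mod 4, the ring of integers is ℤ[(1+√157)/2] with discriminant 157.
disc(K) = 157 is not divisible by 739; 739 is unramified.
Legendre symbol by Euler's criterion: (157/739) ≡ 157^369 ≡ 1 (mod 739), i.e. (157/739) = 1.
Legendre symbol 1 ⇒ 739 is split.

split — (739) = 𝔭₁𝔭₂ with 𝔭₁ ≠ 𝔭₂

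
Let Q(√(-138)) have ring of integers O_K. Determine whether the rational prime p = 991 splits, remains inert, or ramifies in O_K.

p is inert

d = -138 ≡ 2 (mod 4), so O_K = ℤ[√-138] and disc(K) = 4d = -552.
Since gcd(991, -552) = 1 the prime 991 does not ramify.
(-138/991) = 853^495 mod 991 = 990, giving Legendre symbol -1.
d is a non-residue mod p, hence 991 remains inert in O_K.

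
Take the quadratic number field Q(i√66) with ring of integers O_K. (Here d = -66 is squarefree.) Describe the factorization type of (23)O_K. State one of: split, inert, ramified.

split

-66 mod 4 = 2, hence disc K = 4·(-66) = -264 and O_K = ℤ[√-66].
Since gcd(23, -264) = 1 the prime 23 does not ramify.
(-66/23) = 3^11 mod 23 = 1, giving Legendre symbol 1.
(-66/23) = 1, so 23 splits.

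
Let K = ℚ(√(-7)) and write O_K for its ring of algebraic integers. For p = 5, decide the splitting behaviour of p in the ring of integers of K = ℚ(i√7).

Since -7 ≡ 1 mod 4, the ring of integers is ℤ[(1+√-7)/2] with discriminant -7.
5 ∤ -7, so 5 is unramified.
Compute (-7/5) via Euler: 3^((5-1)/2) mod 5 = 4, so (-7/5) = -1.
(-7/5) = -1, so 5 is inert.

inert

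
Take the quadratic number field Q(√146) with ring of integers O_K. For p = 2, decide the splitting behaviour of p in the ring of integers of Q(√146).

2 is ramified

Since 146 ≢ 1 mod 4, the ring of integers is ℤ[√146] with discriminant 4·146 = 584.
Ramification test: 2 | 584. The prime 2 ramifies in K.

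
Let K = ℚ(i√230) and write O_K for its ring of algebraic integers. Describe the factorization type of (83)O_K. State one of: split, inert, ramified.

d = -230 ≡ 2 (mod 4), so O_K = ℤ[√-230] and disc(K) = 4d = -920.
disc(K) = -920 is not divisible by 83; 83 is unramified.
Legendre symbol by Euler's criterion: (-230/83) ≡ (-230)^41 ≡ 82 (mod 83), i.e. (-230/83) = -1.
d is a non-residue mod p, hence 83 remains inert in O_K.

p is inert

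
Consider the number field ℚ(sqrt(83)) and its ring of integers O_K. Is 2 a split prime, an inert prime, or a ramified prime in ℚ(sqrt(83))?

ramified — (2) = 𝔭²

d = 83 ≡ 3 (mod 4), so O_K = ℤ[√83] and disc(K) = 4d = 332.
Ramification test: 2 | 332. The prime 2 ramifies in K.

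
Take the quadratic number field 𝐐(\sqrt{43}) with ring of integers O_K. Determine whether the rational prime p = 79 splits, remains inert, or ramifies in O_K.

remains prime (inert)

Since 43 ≢ 1 mod 4, the ring of integers is ℤ[√43] with discriminant 4·43 = 172.
79 ∤ 172, so 79 is unramified.
Legendre symbol by Euler's criterion: (43/79) ≡ 43^39 ≡ 78 (mod 79), i.e. (43/79) = -1.
d is a non-residue mod p, hence 79 remains inert in O_K.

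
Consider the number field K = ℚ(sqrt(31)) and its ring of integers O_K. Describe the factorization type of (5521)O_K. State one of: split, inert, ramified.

inert — (5521) stays prime in O_K

d = 31 ≡ 3 (mod 4), so O_K = ℤ[√31] and disc(K) = 4d = 124.
5521 ∤ 124, so 5521 is unramified.
Euler's criterion: 31^2760 mod 5521 = 5520. Thus (31|5521) = -1.
d is a non-residue mod p, hence 5521 remains inert in O_K.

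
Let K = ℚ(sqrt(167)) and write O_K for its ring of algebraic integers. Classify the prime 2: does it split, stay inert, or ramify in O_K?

ramified

Since 167 ≢ 1 mod 4, the ring of integers is ℤ[√167] with discriminant 4·167 = 668.
2 divides disc(K) = 668, so 2 ramifies.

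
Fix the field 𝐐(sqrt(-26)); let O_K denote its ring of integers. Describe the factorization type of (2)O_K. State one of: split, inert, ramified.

2 is ramified

-26 mod 4 = 2, hence disc K = 4·(-26) = -104 and O_K = ℤ[√-26].
2 divides disc(K) = -104, so 2 ramifies.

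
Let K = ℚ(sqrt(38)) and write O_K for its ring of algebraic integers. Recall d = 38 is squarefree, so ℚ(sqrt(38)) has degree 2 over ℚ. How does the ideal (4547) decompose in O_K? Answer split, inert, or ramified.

Since 38 ≢ 1 mod 4, the ring of integers is ℤ[√38] with discriminant 4·38 = 152.
disc(K) = 152 is not divisible by 4547; 4547 is unramified.
Euler's criterion: 38^2273 mod 4547 = 1. Thus (38|4547) = 1.
(38/4547) = 1, so 4547 splits.

p splits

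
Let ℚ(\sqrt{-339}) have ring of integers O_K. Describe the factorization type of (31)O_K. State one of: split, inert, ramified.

d = -339 ≡ 1 (mod 4), so O_K = ℤ[(1+√-339)/2] and disc(K) = d = -339.
Since gcd(31, -339) = 1 the prime 31 does not ramify.
Compute (-339/31) via Euler: 2^((31-1)/2) mod 31 = 1, so (-339/31) = 1.
Legendre symbol 1 ⇒ 31 is split.

p splits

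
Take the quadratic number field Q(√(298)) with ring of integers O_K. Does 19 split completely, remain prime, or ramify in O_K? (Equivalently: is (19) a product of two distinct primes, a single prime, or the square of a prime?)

19 remains inert

298 mod 4 = 2, hence disc K = 4·298 = 1192 and O_K = ℤ[√298].
19 ∤ 1192, so 19 is unramified.
Euler's criterion: 298^9 mod 19 = 18. Thus (298|19) = -1.
(298/19) = -1, so 19 is inert.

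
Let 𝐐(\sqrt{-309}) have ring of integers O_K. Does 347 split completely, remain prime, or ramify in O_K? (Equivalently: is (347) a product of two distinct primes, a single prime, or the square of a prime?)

-309 mod 4 = 3, hence disc K = 4·(-309) = -1236 and O_K = ℤ[√-309].
347 ∤ -1236, so 347 is unramified.
Euler's criterion: (-309)^173 mod 347 = 1. Thus (-309|347) = 1.
d is a quadratic residue mod p, hence 347 splits in O_K.

p splits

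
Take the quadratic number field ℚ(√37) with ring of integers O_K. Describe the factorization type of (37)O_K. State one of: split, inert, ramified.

37 mod 4 = 1, hence disc K = 37 and O_K = ℤ[(1+√37)/2].
Ramification test: 37 | 37. The prime 37 ramifies in K.

ramifies in O_K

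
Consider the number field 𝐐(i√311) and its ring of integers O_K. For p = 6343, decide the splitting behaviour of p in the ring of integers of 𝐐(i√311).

inert

-311 mod 4 = 1, hence disc K = -311 and O_K = ℤ[(1+√-311)/2].
disc(K) = -311 is not divisible by 6343; 6343 is unramified.
Compute (-311/6343) via Euler: 6032^((6343-1)/2) mod 6343 = 6342, so (-311/6343) = -1.
Legendre symbol -1 ⇒ 6343 is inert.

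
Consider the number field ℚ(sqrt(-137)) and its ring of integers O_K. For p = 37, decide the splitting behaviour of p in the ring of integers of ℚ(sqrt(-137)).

-137 mod 4 = 3, hence disc K = 4·(-137) = -548 and O_K = ℤ[√-137].
37 ∤ -548, so 37 is unramified.
Legendre symbol by Euler's criterion: (-137/37) ≡ (-137)^18 ≡ 1 (mod 37), i.e. (-137/37) = 1.
d is a quadratic residue mod p, hence 37 splits in O_K.

splits completely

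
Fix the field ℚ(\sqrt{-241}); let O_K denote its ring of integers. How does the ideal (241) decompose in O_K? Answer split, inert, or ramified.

-241 mod 4 = 3, hence disc K = 4·(-241) = -964 and O_K = ℤ[√-241].
disc(K) = -964 = 241·(-4), so p = 241 is ramified.

ramifies in O_K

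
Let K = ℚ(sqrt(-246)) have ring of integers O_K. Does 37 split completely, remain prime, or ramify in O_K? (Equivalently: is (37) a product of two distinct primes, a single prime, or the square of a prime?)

37 remains inert

-246 mod 4 = 2, hence disc K = 4·(-246) = -984 and O_K = ℤ[√-246].
disc(K) = -984 is not divisible by 37; 37 is unramified.
(-246/37) = 13^18 mod 37 = 36, giving Legendre symbol -1.
Legendre symbol -1 ⇒ 37 is inert.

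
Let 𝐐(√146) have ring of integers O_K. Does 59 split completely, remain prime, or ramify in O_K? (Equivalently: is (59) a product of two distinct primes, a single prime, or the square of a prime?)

Since 146 ≢ 1 mod 4, the ring of integers is ℤ[√146] with discriminant 4·146 = 584.
Since gcd(59, 584) = 1 the prime 59 does not ramify.
Compute (146/59) via Euler: 28^((59-1)/2) mod 59 = 1, so (146/59) = 1.
Legendre symbol 1 ⇒ 59 is split.

splits completely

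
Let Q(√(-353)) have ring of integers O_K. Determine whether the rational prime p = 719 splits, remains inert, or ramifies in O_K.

splits completely

-353 mod 4 = 3, hence disc K = 4·(-353) = -1412 and O_K = ℤ[√-353].
Since gcd(719, -1412) = 1 the prime 719 does not ramify.
Euler's criterion: (-353)^359 mod 719 = 1. Thus (-353|719) = 1.
(-353/719) = 1, so 719 splits.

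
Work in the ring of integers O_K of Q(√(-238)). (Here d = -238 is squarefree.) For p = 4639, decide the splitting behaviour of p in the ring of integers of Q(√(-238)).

p is inert

Since -238 ≢ 1 mod 4, the ring of integers is ℤ[√-238] with discriminant 4·(-238) = -952.
Since gcd(4639, -952) = 1 the prime 4639 does not ramify.
Legendre symbol by Euler's criterion: (-238/4639) ≡ (-238)^2319 ≡ 4638 (mod 4639), i.e. (-238/4639) = -1.
Legendre symbol -1 ⇒ 4639 is inert.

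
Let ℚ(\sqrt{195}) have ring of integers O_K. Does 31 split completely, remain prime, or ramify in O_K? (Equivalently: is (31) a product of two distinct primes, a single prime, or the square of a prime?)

splits completely

d = 195 ≡ 3 (mod 4), so O_K = ℤ[√195] and disc(K) = 4d = 780.
disc(K) = 780 is not divisible by 31; 31 is unramified.
Legendre symbol by Euler's criterion: (195/31) ≡ 195^15 ≡ 1 (mod 31), i.e. (195/31) = 1.
(195/31) = 1, so 31 splits.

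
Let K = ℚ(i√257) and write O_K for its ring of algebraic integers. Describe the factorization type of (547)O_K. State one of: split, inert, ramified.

Since -257 ≢ 1 mod 4, the ring of integers is ℤ[√-257] with discriminant 4·(-257) = -1028.
547 ∤ -1028, so 547 is unramified.
(-257/547) = 290^273 mod 547 = 1, giving Legendre symbol 1.
d is a quadratic residue mod p, hence 547 splits in O_K.

p splits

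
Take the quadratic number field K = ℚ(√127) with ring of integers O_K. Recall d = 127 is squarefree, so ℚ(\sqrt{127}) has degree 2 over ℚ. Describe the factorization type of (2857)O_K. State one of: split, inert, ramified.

2857 remains inert

Since 127 ≢ 1 mod 4, the ring of integers is ℤ[√127] with discriminant 4·127 = 508.
Since gcd(2857, 508) = 1 the prime 2857 does not ramify.
(127/2857) = 127^1428 mod 2857 = 2856, giving Legendre symbol -1.
(127/2857) = -1, so 2857 is inert.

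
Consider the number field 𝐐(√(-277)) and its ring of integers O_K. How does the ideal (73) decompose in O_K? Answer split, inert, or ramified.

remains prime (inert)

Since -277 ≢ 1 mod 4, the ring of integers is ℤ[√-277] with discriminant 4·(-277) = -1108.
Since gcd(73, -1108) = 1 the prime 73 does not ramify.
Euler's criterion: (-277)^36 mod 73 = 72. Thus (-277|73) = -1.
(-277/73) = -1, so 73 is inert.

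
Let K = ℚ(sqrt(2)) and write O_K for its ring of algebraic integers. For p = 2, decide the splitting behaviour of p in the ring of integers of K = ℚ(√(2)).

Since 2 ≢ 1 mod 4, the ring of integers is ℤ[√2] with discriminant 4·2 = 8.
2 divides disc(K) = 8, so 2 ramifies.

ramifies in O_K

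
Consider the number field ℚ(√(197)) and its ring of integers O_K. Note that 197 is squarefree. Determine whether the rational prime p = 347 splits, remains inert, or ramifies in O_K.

Since 197 ≡ 1 mod 4, the ring of integers is ℤ[(1+√197)/2] with discriminant 197.
disc(K) = 197 is not divisible by 347; 347 is unramified.
Compute (197/347) via Euler: 197^((347-1)/2) mod 347 = 1, so (197/347) = 1.
d is a quadratic residue mod p, hence 347 splits in O_K.

p splits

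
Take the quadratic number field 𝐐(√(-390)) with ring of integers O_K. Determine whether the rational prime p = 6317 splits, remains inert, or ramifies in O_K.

d = -390 ≡ 2 (mod 4), so O_K = ℤ[√-390] and disc(K) = 4d = -1560.
6317 ∤ -1560, so 6317 is unramified.
Euler's criterion: (-390)^3158 mod 6317 = 6316. Thus (-390|6317) = -1.
Legendre symbol -1 ⇒ 6317 is inert.

p is inert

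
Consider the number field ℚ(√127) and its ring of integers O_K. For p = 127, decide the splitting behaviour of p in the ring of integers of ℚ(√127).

p ramifies

127 mod 4 = 3, hence disc K = 4·127 = 508 and O_K = ℤ[√127].
disc(K) = 508 = 127·4, so p = 127 is ramified.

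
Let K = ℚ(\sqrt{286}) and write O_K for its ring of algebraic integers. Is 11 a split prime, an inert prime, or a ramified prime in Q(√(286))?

ramified — (11) = 𝔭²

Since 286 ≢ 1 mod 4, the ring of integers is ℤ[√286] with discriminant 4·286 = 1144.
disc(K) = 1144 = 11·104, so p = 11 is ramified.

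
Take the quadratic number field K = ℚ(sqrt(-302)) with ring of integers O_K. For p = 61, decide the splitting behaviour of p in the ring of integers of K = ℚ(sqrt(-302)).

d = -302 ≡ 2 (mod 4), so O_K = ℤ[√-302] and disc(K) = 4d = -1208.
61 ∤ -1208, so 61 is unramified.
Euler's criterion: (-302)^30 mod 61 = 1. Thus (-302|61) = 1.
d is a quadratic residue mod p, hence 61 splits in O_K.

p splits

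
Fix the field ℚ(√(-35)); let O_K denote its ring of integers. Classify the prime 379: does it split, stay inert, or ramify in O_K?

379 splits in O_K

Since -35 ≡ 1 mod 4, the ring of integers is ℤ[(1+√-35)/2] with discriminant -35.
Since gcd(379, -35) = 1 the prime 379 does not ramify.
Euler's criterion: (-35)^189 mod 379 = 1. Thus (-35|379) = 1.
Legendre symbol 1 ⇒ 379 is split.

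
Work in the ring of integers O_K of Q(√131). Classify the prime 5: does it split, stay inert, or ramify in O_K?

5 splits in O_K

131 mod 4 = 3, hence disc K = 4·131 = 524 and O_K = ℤ[√131].
5 ∤ 524, so 5 is unramified.
Legendre symbol by Euler's criterion: (131/5) ≡ 131^2 ≡ 1 (mod 5), i.e. (131/5) = 1.
Legendre symbol 1 ⇒ 5 is split.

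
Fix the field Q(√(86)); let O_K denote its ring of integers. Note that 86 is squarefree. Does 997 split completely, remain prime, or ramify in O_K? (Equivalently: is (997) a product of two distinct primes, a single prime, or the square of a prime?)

p splits

86 mod 4 = 2, hence disc K = 4·86 = 344 and O_K = ℤ[√86].
Since gcd(997, 344) = 1 the prime 997 does not ramify.
Euler's criterion: 86^498 mod 997 = 1. Thus (86|997) = 1.
Legendre symbol 1 ⇒ 997 is split.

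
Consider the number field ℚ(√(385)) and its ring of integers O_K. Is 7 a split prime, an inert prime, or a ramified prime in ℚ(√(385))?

d = 385 ≡ 1 (mod 4), so O_K = ℤ[(1+√385)/2] and disc(K) = d = 385.
disc(K) = 385 = 7·55, so p = 7 is ramified.

ramified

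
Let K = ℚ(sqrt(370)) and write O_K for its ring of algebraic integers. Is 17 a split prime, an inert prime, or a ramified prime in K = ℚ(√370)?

370 mod 4 = 2, hence disc K = 4·370 = 1480 and O_K = ℤ[√370].
Since gcd(17, 1480) = 1 the prime 17 does not ramify.
Euler's criterion: 370^8 mod 17 = 1. Thus (370|17) = 1.
d is a quadratic residue mod p, hence 17 splits in O_K.

split — (17) = 𝔭₁𝔭₂ with 𝔭₁ ≠ 𝔭₂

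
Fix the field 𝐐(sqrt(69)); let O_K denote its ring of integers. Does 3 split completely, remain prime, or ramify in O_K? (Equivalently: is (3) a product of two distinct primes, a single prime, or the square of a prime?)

3 is ramified

69 mod 4 = 1, hence disc K = 69 and O_K = ℤ[(1+√69)/2].
disc(K) = 69 = 3·23, so p = 3 is ramified.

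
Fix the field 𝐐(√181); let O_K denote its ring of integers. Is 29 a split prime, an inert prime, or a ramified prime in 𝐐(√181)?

Since 181 ≡ 1 mod 4, the ring of integers is ℤ[(1+√181)/2] with discriminant 181.
29 ∤ 181, so 29 is unramified.
Legendre symbol by Euler's criterion: (181/29) ≡ 181^14 ≡ 1 (mod 29), i.e. (181/29) = 1.
d is a quadratic residue mod p, hence 29 splits in O_K.

29 splits in O_K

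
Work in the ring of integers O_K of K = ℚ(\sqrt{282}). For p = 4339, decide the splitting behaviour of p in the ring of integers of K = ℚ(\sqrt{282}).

split — (4339) = 𝔭₁𝔭₂ with 𝔭₁ ≠ 𝔭₂

Since 282 ≢ 1 mod 4, the ring of integers is ℤ[√282] with discriminant 4·282 = 1128.
Since gcd(4339, 1128) = 1 the prime 4339 does not ramify.
Euler's criterion: 282^2169 mod 4339 = 1. Thus (282|4339) = 1.
Legendre symbol 1 ⇒ 4339 is split.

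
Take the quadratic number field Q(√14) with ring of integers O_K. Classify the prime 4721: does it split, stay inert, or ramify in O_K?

inert

14 mod 4 = 2, hence disc K = 4·14 = 56 and O_K = ℤ[√14].
Since gcd(4721, 56) = 1 the prime 4721 does not ramify.
(14/4721) = 14^2360 mod 4721 = 4720, giving Legendre symbol -1.
d is a non-residue mod p, hence 4721 remains inert in O_K.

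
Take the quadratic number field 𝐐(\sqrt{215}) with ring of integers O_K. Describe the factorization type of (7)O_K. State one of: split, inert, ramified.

inert

215 mod 4 = 3, hence disc K = 4·215 = 860 and O_K = ℤ[√215].
disc(K) = 860 is not divisible by 7; 7 is unramified.
Legendre symbol by Euler's criterion: (215/7) ≡ 215^3 ≡ 6 (mod 7), i.e. (215/7) = -1.
d is a non-residue mod p, hence 7 remains inert in O_K.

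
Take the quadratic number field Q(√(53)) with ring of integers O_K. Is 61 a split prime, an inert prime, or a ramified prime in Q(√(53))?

inert

Since 53 ≡ 1 mod 4, the ring of integers is ℤ[(1+√53)/2] with discriminant 53.
61 ∤ 53, so 61 is unramified.
(53/61) = 53^30 mod 61 = 60, giving Legendre symbol -1.
Legendre symbol -1 ⇒ 61 is inert.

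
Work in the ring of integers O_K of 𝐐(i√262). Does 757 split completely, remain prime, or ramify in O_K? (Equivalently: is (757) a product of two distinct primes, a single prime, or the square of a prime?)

d = -262 ≡ 2 (mod 4), so O_K = ℤ[√-262] and disc(K) = 4d = -1048.
757 ∤ -1048, so 757 is unramified.
(-262/757) = 495^378 mod 757 = 756, giving Legendre symbol -1.
d is a non-residue mod p, hence 757 remains inert in O_K.

inert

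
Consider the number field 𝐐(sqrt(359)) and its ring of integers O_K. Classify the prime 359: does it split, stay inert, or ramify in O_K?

359 is ramified

Since 359 ≢ 1 mod 4, the ring of integers is ℤ[√359] with discriminant 4·359 = 1436.
disc(K) = 1436 = 359·4, so p = 359 is ramified.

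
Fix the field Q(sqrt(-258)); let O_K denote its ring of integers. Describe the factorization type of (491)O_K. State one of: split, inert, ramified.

Since -258 ≢ 1 mod 4, the ring of integers is ℤ[√-258] with discriminant 4·(-258) = -1032.
disc(K) = -1032 is not divisible by 491; 491 is unramified.
Euler's criterion: (-258)^245 mod 491 = 1. Thus (-258|491) = 1.
Legendre symbol 1 ⇒ 491 is split.

split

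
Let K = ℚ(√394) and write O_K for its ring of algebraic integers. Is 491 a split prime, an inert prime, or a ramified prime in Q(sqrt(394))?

d = 394 ≡ 2 (mod 4), so O_K = ℤ[√394] and disc(K) = 4d = 1576.
Since gcd(491, 1576) = 1 the prime 491 does not ramify.
Compute (394/491) via Euler: 394^((491-1)/2) mod 491 = 490, so (394/491) = -1.
d is a non-residue mod p, hence 491 remains inert in O_K.

inert — (491) stays prime in O_K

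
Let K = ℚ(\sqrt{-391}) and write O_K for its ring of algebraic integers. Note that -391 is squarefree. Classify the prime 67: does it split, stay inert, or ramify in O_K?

d = -391 ≡ 1 (mod 4), so O_K = ℤ[(1+√-391)/2] and disc(K) = d = -391.
disc(K) = -391 is not divisible by 67; 67 is unramified.
(-391/67) = 11^33 mod 67 = 66, giving Legendre symbol -1.
(-391/67) = -1, so 67 is inert.

inert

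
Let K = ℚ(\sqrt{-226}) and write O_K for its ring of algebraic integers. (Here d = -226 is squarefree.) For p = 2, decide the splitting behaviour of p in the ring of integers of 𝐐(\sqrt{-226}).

2 is ramified

Since -226 ≢ 1 mod 4, the ring of integers is ℤ[√-226] with discriminant 4·(-226) = -904.
disc(K) = -904 = 2·(-452), so p = 2 is ramified.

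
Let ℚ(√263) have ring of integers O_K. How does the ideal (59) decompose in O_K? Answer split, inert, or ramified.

263 mod 4 = 3, hence disc K = 4·263 = 1052 and O_K = ℤ[√263].
disc(K) = 1052 is not divisible by 59; 59 is unramified.
Compute (263/59) via Euler: 27^((59-1)/2) mod 59 = 1, so (263/59) = 1.
(263/59) = 1, so 59 splits.

split — (59) = 𝔭₁𝔭₂ with 𝔭₁ ≠ 𝔭₂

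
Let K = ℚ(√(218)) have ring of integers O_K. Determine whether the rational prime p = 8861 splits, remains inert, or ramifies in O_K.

218 mod 4 = 2, hence disc K = 4·218 = 872 and O_K = ℤ[√218].
8861 ∤ 872, so 8861 is unramified.
Euler's criterion: 218^4430 mod 8861 = 1. Thus (218|8861) = 1.
d is a quadratic residue mod p, hence 8861 splits in O_K.

splits completely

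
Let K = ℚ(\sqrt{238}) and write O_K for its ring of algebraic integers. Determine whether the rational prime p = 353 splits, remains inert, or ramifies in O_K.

Since 238 ≢ 1 mod 4, the ring of integers is ℤ[√238] with discriminant 4·238 = 952.
disc(K) = 952 is not divisible by 353; 353 is unramified.
Legendre symbol by Euler's criterion: (238/353) ≡ 238^176 ≡ 352 (mod 353), i.e. (238/353) = -1.
d is a non-residue mod p, hence 353 remains inert in O_K.

p is inert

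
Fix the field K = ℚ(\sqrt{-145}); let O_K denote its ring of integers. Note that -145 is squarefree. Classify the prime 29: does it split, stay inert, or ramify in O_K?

ramified — (29) = 𝔭²

d = -145 ≡ 3 (mod 4), so O_K = ℤ[√-145] and disc(K) = 4d = -580.
29 divides disc(K) = -580, so 29 ramifies.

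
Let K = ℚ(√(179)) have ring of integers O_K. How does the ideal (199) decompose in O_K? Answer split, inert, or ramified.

Since 179 ≢ 1 mod 4, the ring of integers is ℤ[√179] with discriminant 4·179 = 716.
Since gcd(199, 716) = 1 the prime 199 does not ramify.
(179/199) = 179^99 mod 199 = 198, giving Legendre symbol -1.
Legendre symbol -1 ⇒ 199 is inert.

199 remains inert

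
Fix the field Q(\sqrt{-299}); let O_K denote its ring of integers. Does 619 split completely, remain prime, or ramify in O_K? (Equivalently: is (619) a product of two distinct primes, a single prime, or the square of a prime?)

-299 mod 4 = 1, hence disc K = -299 and O_K = ℤ[(1+√-299)/2].
619 ∤ -299, so 619 is unramified.
(-299/619) = 320^309 mod 619 = 1, giving Legendre symbol 1.
(-299/619) = 1, so 619 splits.

splits completely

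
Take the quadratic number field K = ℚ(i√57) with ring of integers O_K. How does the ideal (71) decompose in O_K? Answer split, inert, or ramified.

inert

-57 mod 4 = 3, hence disc K = 4·(-57) = -228 and O_K = ℤ[√-57].
Since gcd(71, -228) = 1 the prime 71 does not ramify.
Legendre symbol by Euler's criterion: (-57/71) ≡ (-57)^35 ≡ 70 (mod 71), i.e. (-57/71) = -1.
(-57/71) = -1, so 71 is inert.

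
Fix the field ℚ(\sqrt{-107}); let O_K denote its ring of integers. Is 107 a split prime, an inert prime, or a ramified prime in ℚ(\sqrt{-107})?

ramifies in O_K

-107 mod 4 = 1, hence disc K = -107 and O_K = ℤ[(1+√-107)/2].
107 divides disc(K) = -107, so 107 ramifies.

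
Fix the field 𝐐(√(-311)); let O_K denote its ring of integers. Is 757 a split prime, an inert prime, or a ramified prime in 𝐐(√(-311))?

d = -311 ≡ 1 (mod 4), so O_K = ℤ[(1+√-311)/2] and disc(K) = d = -311.
Since gcd(757, -311) = 1 the prime 757 does not ramify.
Euler's criterion: (-311)^378 mod 757 = 1. Thus (-311|757) = 1.
(-311/757) = 1, so 757 splits.

split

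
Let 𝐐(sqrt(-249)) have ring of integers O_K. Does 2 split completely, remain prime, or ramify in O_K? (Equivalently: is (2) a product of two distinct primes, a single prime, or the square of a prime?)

ramified — (2) = 𝔭²

d = -249 ≡ 3 (mod 4), so O_K = ℤ[√-249] and disc(K) = 4d = -996.
2 divides disc(K) = -996, so 2 ramifies.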